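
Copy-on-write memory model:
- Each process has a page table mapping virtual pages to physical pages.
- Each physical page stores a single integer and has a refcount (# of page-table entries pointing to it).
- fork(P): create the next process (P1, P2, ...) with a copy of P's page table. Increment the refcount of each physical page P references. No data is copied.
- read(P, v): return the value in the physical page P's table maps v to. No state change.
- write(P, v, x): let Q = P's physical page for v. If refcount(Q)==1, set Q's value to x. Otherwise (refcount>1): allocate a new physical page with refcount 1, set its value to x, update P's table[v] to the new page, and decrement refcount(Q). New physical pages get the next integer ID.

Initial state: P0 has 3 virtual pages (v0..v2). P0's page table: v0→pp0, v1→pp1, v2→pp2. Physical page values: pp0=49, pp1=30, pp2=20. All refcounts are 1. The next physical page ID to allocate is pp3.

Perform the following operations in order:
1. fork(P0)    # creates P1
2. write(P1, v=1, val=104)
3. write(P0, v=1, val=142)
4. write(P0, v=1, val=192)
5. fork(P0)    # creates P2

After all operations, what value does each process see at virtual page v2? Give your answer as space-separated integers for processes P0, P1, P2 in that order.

Answer: 20 20 20

Derivation:
Op 1: fork(P0) -> P1. 3 ppages; refcounts: pp0:2 pp1:2 pp2:2
Op 2: write(P1, v1, 104). refcount(pp1)=2>1 -> COPY to pp3. 4 ppages; refcounts: pp0:2 pp1:1 pp2:2 pp3:1
Op 3: write(P0, v1, 142). refcount(pp1)=1 -> write in place. 4 ppages; refcounts: pp0:2 pp1:1 pp2:2 pp3:1
Op 4: write(P0, v1, 192). refcount(pp1)=1 -> write in place. 4 ppages; refcounts: pp0:2 pp1:1 pp2:2 pp3:1
Op 5: fork(P0) -> P2. 4 ppages; refcounts: pp0:3 pp1:2 pp2:3 pp3:1
P0: v2 -> pp2 = 20
P1: v2 -> pp2 = 20
P2: v2 -> pp2 = 20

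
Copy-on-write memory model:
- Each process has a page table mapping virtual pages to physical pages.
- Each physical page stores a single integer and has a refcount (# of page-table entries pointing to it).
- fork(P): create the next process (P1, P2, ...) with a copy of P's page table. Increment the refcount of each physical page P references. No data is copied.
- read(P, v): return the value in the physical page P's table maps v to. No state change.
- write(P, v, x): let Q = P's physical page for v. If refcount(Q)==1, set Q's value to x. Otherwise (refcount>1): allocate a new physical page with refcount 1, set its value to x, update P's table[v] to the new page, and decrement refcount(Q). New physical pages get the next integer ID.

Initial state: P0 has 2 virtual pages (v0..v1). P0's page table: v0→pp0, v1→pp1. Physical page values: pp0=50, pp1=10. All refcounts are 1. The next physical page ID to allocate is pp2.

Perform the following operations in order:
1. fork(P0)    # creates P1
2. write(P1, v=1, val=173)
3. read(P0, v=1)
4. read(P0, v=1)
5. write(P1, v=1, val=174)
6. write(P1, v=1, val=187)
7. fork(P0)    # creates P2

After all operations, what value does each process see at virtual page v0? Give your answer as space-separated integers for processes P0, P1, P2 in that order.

Answer: 50 50 50

Derivation:
Op 1: fork(P0) -> P1. 2 ppages; refcounts: pp0:2 pp1:2
Op 2: write(P1, v1, 173). refcount(pp1)=2>1 -> COPY to pp2. 3 ppages; refcounts: pp0:2 pp1:1 pp2:1
Op 3: read(P0, v1) -> 10. No state change.
Op 4: read(P0, v1) -> 10. No state change.
Op 5: write(P1, v1, 174). refcount(pp2)=1 -> write in place. 3 ppages; refcounts: pp0:2 pp1:1 pp2:1
Op 6: write(P1, v1, 187). refcount(pp2)=1 -> write in place. 3 ppages; refcounts: pp0:2 pp1:1 pp2:1
Op 7: fork(P0) -> P2. 3 ppages; refcounts: pp0:3 pp1:2 pp2:1
P0: v0 -> pp0 = 50
P1: v0 -> pp0 = 50
P2: v0 -> pp0 = 50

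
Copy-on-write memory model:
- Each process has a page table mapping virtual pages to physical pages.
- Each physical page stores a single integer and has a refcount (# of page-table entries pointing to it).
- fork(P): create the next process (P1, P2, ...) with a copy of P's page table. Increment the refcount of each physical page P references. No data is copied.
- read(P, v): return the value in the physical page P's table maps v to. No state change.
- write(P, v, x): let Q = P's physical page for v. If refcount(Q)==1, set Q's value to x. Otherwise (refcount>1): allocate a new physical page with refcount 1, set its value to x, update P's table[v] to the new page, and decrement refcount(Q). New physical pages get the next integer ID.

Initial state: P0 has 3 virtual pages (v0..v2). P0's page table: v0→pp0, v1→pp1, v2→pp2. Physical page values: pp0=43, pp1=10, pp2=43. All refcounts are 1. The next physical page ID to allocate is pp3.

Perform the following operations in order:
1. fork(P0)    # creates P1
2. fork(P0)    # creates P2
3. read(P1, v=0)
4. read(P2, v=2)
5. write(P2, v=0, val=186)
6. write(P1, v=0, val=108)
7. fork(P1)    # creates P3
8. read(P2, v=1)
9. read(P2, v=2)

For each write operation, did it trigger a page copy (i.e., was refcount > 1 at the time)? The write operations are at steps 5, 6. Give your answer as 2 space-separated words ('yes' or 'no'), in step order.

Op 1: fork(P0) -> P1. 3 ppages; refcounts: pp0:2 pp1:2 pp2:2
Op 2: fork(P0) -> P2. 3 ppages; refcounts: pp0:3 pp1:3 pp2:3
Op 3: read(P1, v0) -> 43. No state change.
Op 4: read(P2, v2) -> 43. No state change.
Op 5: write(P2, v0, 186). refcount(pp0)=3>1 -> COPY to pp3. 4 ppages; refcounts: pp0:2 pp1:3 pp2:3 pp3:1
Op 6: write(P1, v0, 108). refcount(pp0)=2>1 -> COPY to pp4. 5 ppages; refcounts: pp0:1 pp1:3 pp2:3 pp3:1 pp4:1
Op 7: fork(P1) -> P3. 5 ppages; refcounts: pp0:1 pp1:4 pp2:4 pp3:1 pp4:2
Op 8: read(P2, v1) -> 10. No state change.
Op 9: read(P2, v2) -> 43. No state change.

yes yes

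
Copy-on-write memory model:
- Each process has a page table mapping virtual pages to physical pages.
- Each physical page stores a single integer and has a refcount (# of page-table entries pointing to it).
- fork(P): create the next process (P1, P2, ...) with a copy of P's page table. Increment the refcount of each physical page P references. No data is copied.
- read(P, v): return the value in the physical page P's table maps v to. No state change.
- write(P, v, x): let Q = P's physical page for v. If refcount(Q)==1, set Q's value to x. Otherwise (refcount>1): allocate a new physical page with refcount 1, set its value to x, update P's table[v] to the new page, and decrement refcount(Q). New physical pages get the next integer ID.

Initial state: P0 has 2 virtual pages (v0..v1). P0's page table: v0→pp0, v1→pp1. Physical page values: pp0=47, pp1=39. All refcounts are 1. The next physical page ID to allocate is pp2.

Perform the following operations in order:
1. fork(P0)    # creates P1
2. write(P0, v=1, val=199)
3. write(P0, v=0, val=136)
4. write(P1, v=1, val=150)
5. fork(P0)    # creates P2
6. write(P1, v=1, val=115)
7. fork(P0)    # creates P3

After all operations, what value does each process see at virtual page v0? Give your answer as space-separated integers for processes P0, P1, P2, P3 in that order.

Answer: 136 47 136 136

Derivation:
Op 1: fork(P0) -> P1. 2 ppages; refcounts: pp0:2 pp1:2
Op 2: write(P0, v1, 199). refcount(pp1)=2>1 -> COPY to pp2. 3 ppages; refcounts: pp0:2 pp1:1 pp2:1
Op 3: write(P0, v0, 136). refcount(pp0)=2>1 -> COPY to pp3. 4 ppages; refcounts: pp0:1 pp1:1 pp2:1 pp3:1
Op 4: write(P1, v1, 150). refcount(pp1)=1 -> write in place. 4 ppages; refcounts: pp0:1 pp1:1 pp2:1 pp3:1
Op 5: fork(P0) -> P2. 4 ppages; refcounts: pp0:1 pp1:1 pp2:2 pp3:2
Op 6: write(P1, v1, 115). refcount(pp1)=1 -> write in place. 4 ppages; refcounts: pp0:1 pp1:1 pp2:2 pp3:2
Op 7: fork(P0) -> P3. 4 ppages; refcounts: pp0:1 pp1:1 pp2:3 pp3:3
P0: v0 -> pp3 = 136
P1: v0 -> pp0 = 47
P2: v0 -> pp3 = 136
P3: v0 -> pp3 = 136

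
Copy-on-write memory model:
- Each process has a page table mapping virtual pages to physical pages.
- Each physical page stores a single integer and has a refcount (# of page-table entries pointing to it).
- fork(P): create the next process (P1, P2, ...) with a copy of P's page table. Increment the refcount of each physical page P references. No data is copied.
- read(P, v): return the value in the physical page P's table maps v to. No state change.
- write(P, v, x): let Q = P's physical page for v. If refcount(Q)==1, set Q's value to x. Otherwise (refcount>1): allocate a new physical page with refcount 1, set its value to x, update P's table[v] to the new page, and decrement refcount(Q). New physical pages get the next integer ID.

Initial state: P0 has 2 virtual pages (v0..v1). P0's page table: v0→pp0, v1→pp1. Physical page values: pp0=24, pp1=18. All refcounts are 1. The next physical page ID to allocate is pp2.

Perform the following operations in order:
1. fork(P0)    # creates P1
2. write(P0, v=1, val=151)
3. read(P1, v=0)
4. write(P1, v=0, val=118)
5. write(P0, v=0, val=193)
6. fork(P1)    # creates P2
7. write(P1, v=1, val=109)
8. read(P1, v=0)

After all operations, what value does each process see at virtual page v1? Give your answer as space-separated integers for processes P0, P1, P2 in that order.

Op 1: fork(P0) -> P1. 2 ppages; refcounts: pp0:2 pp1:2
Op 2: write(P0, v1, 151). refcount(pp1)=2>1 -> COPY to pp2. 3 ppages; refcounts: pp0:2 pp1:1 pp2:1
Op 3: read(P1, v0) -> 24. No state change.
Op 4: write(P1, v0, 118). refcount(pp0)=2>1 -> COPY to pp3. 4 ppages; refcounts: pp0:1 pp1:1 pp2:1 pp3:1
Op 5: write(P0, v0, 193). refcount(pp0)=1 -> write in place. 4 ppages; refcounts: pp0:1 pp1:1 pp2:1 pp3:1
Op 6: fork(P1) -> P2. 4 ppages; refcounts: pp0:1 pp1:2 pp2:1 pp3:2
Op 7: write(P1, v1, 109). refcount(pp1)=2>1 -> COPY to pp4. 5 ppages; refcounts: pp0:1 pp1:1 pp2:1 pp3:2 pp4:1
Op 8: read(P1, v0) -> 118. No state change.
P0: v1 -> pp2 = 151
P1: v1 -> pp4 = 109
P2: v1 -> pp1 = 18

Answer: 151 109 18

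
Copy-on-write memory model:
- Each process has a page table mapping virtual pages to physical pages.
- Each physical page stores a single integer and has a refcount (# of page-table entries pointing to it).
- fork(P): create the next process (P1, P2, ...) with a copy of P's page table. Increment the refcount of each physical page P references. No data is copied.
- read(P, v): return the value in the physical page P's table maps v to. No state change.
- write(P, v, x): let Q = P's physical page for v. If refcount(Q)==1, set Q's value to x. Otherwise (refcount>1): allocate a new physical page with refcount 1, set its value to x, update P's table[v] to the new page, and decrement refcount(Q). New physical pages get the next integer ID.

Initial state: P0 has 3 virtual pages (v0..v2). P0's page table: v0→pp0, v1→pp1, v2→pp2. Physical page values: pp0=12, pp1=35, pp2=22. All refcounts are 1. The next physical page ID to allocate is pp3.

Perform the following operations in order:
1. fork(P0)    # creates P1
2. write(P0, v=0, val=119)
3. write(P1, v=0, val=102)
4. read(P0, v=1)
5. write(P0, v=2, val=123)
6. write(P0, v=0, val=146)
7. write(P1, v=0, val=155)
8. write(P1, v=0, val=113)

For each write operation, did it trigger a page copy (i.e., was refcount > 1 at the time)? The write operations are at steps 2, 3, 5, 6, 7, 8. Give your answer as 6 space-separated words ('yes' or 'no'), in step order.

Op 1: fork(P0) -> P1. 3 ppages; refcounts: pp0:2 pp1:2 pp2:2
Op 2: write(P0, v0, 119). refcount(pp0)=2>1 -> COPY to pp3. 4 ppages; refcounts: pp0:1 pp1:2 pp2:2 pp3:1
Op 3: write(P1, v0, 102). refcount(pp0)=1 -> write in place. 4 ppages; refcounts: pp0:1 pp1:2 pp2:2 pp3:1
Op 4: read(P0, v1) -> 35. No state change.
Op 5: write(P0, v2, 123). refcount(pp2)=2>1 -> COPY to pp4. 5 ppages; refcounts: pp0:1 pp1:2 pp2:1 pp3:1 pp4:1
Op 6: write(P0, v0, 146). refcount(pp3)=1 -> write in place. 5 ppages; refcounts: pp0:1 pp1:2 pp2:1 pp3:1 pp4:1
Op 7: write(P1, v0, 155). refcount(pp0)=1 -> write in place. 5 ppages; refcounts: pp0:1 pp1:2 pp2:1 pp3:1 pp4:1
Op 8: write(P1, v0, 113). refcount(pp0)=1 -> write in place. 5 ppages; refcounts: pp0:1 pp1:2 pp2:1 pp3:1 pp4:1

yes no yes no no no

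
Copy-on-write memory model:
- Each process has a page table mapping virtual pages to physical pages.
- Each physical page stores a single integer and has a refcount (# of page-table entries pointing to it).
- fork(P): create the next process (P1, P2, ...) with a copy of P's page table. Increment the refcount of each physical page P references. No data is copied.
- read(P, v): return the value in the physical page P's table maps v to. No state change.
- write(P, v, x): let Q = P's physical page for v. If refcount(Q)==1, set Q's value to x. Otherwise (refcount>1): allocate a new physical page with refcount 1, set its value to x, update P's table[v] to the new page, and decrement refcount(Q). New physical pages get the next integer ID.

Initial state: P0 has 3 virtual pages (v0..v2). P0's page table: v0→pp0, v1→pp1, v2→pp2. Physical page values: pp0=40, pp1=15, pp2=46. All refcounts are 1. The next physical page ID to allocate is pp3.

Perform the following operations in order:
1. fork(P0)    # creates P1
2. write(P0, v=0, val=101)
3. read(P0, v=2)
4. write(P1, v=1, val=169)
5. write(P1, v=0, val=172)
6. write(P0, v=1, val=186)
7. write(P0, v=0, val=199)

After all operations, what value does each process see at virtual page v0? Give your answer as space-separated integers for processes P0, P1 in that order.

Answer: 199 172

Derivation:
Op 1: fork(P0) -> P1. 3 ppages; refcounts: pp0:2 pp1:2 pp2:2
Op 2: write(P0, v0, 101). refcount(pp0)=2>1 -> COPY to pp3. 4 ppages; refcounts: pp0:1 pp1:2 pp2:2 pp3:1
Op 3: read(P0, v2) -> 46. No state change.
Op 4: write(P1, v1, 169). refcount(pp1)=2>1 -> COPY to pp4. 5 ppages; refcounts: pp0:1 pp1:1 pp2:2 pp3:1 pp4:1
Op 5: write(P1, v0, 172). refcount(pp0)=1 -> write in place. 5 ppages; refcounts: pp0:1 pp1:1 pp2:2 pp3:1 pp4:1
Op 6: write(P0, v1, 186). refcount(pp1)=1 -> write in place. 5 ppages; refcounts: pp0:1 pp1:1 pp2:2 pp3:1 pp4:1
Op 7: write(P0, v0, 199). refcount(pp3)=1 -> write in place. 5 ppages; refcounts: pp0:1 pp1:1 pp2:2 pp3:1 pp4:1
P0: v0 -> pp3 = 199
P1: v0 -> pp0 = 172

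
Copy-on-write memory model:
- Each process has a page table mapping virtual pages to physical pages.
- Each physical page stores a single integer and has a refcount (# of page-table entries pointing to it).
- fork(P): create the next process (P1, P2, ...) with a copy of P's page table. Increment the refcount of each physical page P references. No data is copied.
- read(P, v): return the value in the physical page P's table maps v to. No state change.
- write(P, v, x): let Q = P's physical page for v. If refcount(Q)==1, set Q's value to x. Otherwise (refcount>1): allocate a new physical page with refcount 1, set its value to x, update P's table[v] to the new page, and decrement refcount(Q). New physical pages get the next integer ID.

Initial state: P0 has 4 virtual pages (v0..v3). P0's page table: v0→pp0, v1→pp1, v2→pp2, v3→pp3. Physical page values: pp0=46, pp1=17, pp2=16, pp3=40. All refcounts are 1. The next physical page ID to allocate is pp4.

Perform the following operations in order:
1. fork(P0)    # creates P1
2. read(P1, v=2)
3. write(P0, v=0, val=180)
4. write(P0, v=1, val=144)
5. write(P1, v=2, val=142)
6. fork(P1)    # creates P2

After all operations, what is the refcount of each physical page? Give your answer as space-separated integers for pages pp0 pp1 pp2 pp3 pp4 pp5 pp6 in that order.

Op 1: fork(P0) -> P1. 4 ppages; refcounts: pp0:2 pp1:2 pp2:2 pp3:2
Op 2: read(P1, v2) -> 16. No state change.
Op 3: write(P0, v0, 180). refcount(pp0)=2>1 -> COPY to pp4. 5 ppages; refcounts: pp0:1 pp1:2 pp2:2 pp3:2 pp4:1
Op 4: write(P0, v1, 144). refcount(pp1)=2>1 -> COPY to pp5. 6 ppages; refcounts: pp0:1 pp1:1 pp2:2 pp3:2 pp4:1 pp5:1
Op 5: write(P1, v2, 142). refcount(pp2)=2>1 -> COPY to pp6. 7 ppages; refcounts: pp0:1 pp1:1 pp2:1 pp3:2 pp4:1 pp5:1 pp6:1
Op 6: fork(P1) -> P2. 7 ppages; refcounts: pp0:2 pp1:2 pp2:1 pp3:3 pp4:1 pp5:1 pp6:2

Answer: 2 2 1 3 1 1 2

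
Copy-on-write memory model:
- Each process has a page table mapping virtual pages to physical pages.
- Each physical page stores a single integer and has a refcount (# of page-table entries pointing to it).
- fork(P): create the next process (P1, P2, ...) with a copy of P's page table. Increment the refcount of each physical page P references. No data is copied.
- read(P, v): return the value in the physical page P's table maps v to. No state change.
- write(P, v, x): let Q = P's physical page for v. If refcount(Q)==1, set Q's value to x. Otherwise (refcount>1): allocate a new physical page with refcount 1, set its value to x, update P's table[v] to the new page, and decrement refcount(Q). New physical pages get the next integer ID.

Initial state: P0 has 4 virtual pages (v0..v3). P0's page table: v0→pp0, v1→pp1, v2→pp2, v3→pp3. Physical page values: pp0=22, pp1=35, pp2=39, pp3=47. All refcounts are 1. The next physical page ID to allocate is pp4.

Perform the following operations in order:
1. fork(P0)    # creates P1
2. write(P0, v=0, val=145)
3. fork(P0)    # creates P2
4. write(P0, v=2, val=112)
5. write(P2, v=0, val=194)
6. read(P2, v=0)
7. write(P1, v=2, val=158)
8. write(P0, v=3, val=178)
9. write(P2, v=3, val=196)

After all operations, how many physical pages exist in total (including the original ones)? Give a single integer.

Op 1: fork(P0) -> P1. 4 ppages; refcounts: pp0:2 pp1:2 pp2:2 pp3:2
Op 2: write(P0, v0, 145). refcount(pp0)=2>1 -> COPY to pp4. 5 ppages; refcounts: pp0:1 pp1:2 pp2:2 pp3:2 pp4:1
Op 3: fork(P0) -> P2. 5 ppages; refcounts: pp0:1 pp1:3 pp2:3 pp3:3 pp4:2
Op 4: write(P0, v2, 112). refcount(pp2)=3>1 -> COPY to pp5. 6 ppages; refcounts: pp0:1 pp1:3 pp2:2 pp3:3 pp4:2 pp5:1
Op 5: write(P2, v0, 194). refcount(pp4)=2>1 -> COPY to pp6. 7 ppages; refcounts: pp0:1 pp1:3 pp2:2 pp3:3 pp4:1 pp5:1 pp6:1
Op 6: read(P2, v0) -> 194. No state change.
Op 7: write(P1, v2, 158). refcount(pp2)=2>1 -> COPY to pp7. 8 ppages; refcounts: pp0:1 pp1:3 pp2:1 pp3:3 pp4:1 pp5:1 pp6:1 pp7:1
Op 8: write(P0, v3, 178). refcount(pp3)=3>1 -> COPY to pp8. 9 ppages; refcounts: pp0:1 pp1:3 pp2:1 pp3:2 pp4:1 pp5:1 pp6:1 pp7:1 pp8:1
Op 9: write(P2, v3, 196). refcount(pp3)=2>1 -> COPY to pp9. 10 ppages; refcounts: pp0:1 pp1:3 pp2:1 pp3:1 pp4:1 pp5:1 pp6:1 pp7:1 pp8:1 pp9:1

Answer: 10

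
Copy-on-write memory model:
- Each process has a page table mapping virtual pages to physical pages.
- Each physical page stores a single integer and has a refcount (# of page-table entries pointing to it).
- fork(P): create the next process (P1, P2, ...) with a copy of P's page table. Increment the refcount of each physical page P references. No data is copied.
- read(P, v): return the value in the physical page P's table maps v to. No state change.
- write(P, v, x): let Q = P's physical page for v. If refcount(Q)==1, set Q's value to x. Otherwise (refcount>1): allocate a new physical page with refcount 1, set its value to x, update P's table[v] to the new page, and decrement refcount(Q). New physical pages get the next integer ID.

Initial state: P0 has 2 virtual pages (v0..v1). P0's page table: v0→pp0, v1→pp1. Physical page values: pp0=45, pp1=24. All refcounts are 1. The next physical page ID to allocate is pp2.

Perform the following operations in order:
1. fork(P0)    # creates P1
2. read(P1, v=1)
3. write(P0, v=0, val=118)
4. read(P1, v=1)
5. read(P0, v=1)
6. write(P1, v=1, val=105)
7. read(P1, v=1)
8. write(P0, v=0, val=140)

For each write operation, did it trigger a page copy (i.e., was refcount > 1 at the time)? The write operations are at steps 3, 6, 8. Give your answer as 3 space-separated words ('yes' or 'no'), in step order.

Op 1: fork(P0) -> P1. 2 ppages; refcounts: pp0:2 pp1:2
Op 2: read(P1, v1) -> 24. No state change.
Op 3: write(P0, v0, 118). refcount(pp0)=2>1 -> COPY to pp2. 3 ppages; refcounts: pp0:1 pp1:2 pp2:1
Op 4: read(P1, v1) -> 24. No state change.
Op 5: read(P0, v1) -> 24. No state change.
Op 6: write(P1, v1, 105). refcount(pp1)=2>1 -> COPY to pp3. 4 ppages; refcounts: pp0:1 pp1:1 pp2:1 pp3:1
Op 7: read(P1, v1) -> 105. No state change.
Op 8: write(P0, v0, 140). refcount(pp2)=1 -> write in place. 4 ppages; refcounts: pp0:1 pp1:1 pp2:1 pp3:1

yes yes no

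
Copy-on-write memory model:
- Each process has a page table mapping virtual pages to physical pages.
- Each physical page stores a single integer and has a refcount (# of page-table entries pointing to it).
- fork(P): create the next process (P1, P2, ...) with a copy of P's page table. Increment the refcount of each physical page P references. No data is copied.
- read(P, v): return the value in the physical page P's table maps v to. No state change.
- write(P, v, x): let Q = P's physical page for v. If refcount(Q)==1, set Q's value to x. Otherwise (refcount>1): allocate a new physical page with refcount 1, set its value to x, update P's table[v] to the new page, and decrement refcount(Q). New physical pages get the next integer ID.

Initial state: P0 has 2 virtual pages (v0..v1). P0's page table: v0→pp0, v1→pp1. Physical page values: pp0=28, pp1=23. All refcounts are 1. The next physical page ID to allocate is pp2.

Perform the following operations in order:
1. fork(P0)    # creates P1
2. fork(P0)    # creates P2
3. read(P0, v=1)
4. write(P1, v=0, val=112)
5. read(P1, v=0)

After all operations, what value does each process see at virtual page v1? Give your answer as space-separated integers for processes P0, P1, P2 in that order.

Op 1: fork(P0) -> P1. 2 ppages; refcounts: pp0:2 pp1:2
Op 2: fork(P0) -> P2. 2 ppages; refcounts: pp0:3 pp1:3
Op 3: read(P0, v1) -> 23. No state change.
Op 4: write(P1, v0, 112). refcount(pp0)=3>1 -> COPY to pp2. 3 ppages; refcounts: pp0:2 pp1:3 pp2:1
Op 5: read(P1, v0) -> 112. No state change.
P0: v1 -> pp1 = 23
P1: v1 -> pp1 = 23
P2: v1 -> pp1 = 23

Answer: 23 23 23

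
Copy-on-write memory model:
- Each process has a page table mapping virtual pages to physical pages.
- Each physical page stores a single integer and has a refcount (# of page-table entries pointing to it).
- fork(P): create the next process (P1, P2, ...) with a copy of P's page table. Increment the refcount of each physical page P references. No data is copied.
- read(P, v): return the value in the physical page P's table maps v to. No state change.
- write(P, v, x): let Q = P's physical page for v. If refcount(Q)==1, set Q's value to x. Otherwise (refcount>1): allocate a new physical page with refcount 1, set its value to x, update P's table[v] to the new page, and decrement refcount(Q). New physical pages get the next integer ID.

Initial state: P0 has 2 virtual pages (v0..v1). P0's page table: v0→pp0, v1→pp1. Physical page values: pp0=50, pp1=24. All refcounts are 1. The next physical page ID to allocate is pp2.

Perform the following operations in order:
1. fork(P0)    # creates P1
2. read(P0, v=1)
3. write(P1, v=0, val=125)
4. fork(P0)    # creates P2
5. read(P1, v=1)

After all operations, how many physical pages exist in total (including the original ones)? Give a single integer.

Op 1: fork(P0) -> P1. 2 ppages; refcounts: pp0:2 pp1:2
Op 2: read(P0, v1) -> 24. No state change.
Op 3: write(P1, v0, 125). refcount(pp0)=2>1 -> COPY to pp2. 3 ppages; refcounts: pp0:1 pp1:2 pp2:1
Op 4: fork(P0) -> P2. 3 ppages; refcounts: pp0:2 pp1:3 pp2:1
Op 5: read(P1, v1) -> 24. No state change.

Answer: 3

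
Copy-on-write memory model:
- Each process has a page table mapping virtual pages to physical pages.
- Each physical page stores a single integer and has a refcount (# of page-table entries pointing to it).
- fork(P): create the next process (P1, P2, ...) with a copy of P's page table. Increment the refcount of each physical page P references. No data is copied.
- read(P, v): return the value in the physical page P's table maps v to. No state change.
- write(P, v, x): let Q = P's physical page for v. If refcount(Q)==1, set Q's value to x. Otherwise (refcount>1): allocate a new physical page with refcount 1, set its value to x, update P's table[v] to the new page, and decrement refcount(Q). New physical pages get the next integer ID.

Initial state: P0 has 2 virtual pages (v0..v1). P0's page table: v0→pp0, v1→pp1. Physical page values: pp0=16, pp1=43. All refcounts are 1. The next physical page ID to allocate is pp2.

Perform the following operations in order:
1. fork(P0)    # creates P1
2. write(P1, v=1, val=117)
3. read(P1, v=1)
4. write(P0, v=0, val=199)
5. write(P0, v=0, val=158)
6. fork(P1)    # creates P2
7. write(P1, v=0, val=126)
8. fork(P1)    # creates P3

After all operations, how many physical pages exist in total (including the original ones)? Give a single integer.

Op 1: fork(P0) -> P1. 2 ppages; refcounts: pp0:2 pp1:2
Op 2: write(P1, v1, 117). refcount(pp1)=2>1 -> COPY to pp2. 3 ppages; refcounts: pp0:2 pp1:1 pp2:1
Op 3: read(P1, v1) -> 117. No state change.
Op 4: write(P0, v0, 199). refcount(pp0)=2>1 -> COPY to pp3. 4 ppages; refcounts: pp0:1 pp1:1 pp2:1 pp3:1
Op 5: write(P0, v0, 158). refcount(pp3)=1 -> write in place. 4 ppages; refcounts: pp0:1 pp1:1 pp2:1 pp3:1
Op 6: fork(P1) -> P2. 4 ppages; refcounts: pp0:2 pp1:1 pp2:2 pp3:1
Op 7: write(P1, v0, 126). refcount(pp0)=2>1 -> COPY to pp4. 5 ppages; refcounts: pp0:1 pp1:1 pp2:2 pp3:1 pp4:1
Op 8: fork(P1) -> P3. 5 ppages; refcounts: pp0:1 pp1:1 pp2:3 pp3:1 pp4:2

Answer: 5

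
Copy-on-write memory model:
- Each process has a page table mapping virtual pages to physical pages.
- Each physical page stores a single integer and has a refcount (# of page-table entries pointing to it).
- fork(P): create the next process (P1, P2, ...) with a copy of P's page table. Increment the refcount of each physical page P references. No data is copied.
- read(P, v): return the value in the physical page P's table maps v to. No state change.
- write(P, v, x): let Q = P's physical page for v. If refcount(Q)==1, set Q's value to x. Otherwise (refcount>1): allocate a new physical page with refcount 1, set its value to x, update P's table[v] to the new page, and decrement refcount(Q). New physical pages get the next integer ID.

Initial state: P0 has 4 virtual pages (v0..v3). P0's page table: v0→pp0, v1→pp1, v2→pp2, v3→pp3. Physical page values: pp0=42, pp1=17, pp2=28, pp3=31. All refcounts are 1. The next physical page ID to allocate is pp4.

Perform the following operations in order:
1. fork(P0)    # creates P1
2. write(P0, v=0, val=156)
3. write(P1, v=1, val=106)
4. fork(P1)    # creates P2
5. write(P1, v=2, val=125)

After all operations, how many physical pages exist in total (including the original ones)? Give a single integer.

Answer: 7

Derivation:
Op 1: fork(P0) -> P1. 4 ppages; refcounts: pp0:2 pp1:2 pp2:2 pp3:2
Op 2: write(P0, v0, 156). refcount(pp0)=2>1 -> COPY to pp4. 5 ppages; refcounts: pp0:1 pp1:2 pp2:2 pp3:2 pp4:1
Op 3: write(P1, v1, 106). refcount(pp1)=2>1 -> COPY to pp5. 6 ppages; refcounts: pp0:1 pp1:1 pp2:2 pp3:2 pp4:1 pp5:1
Op 4: fork(P1) -> P2. 6 ppages; refcounts: pp0:2 pp1:1 pp2:3 pp3:3 pp4:1 pp5:2
Op 5: write(P1, v2, 125). refcount(pp2)=3>1 -> COPY to pp6. 7 ppages; refcounts: pp0:2 pp1:1 pp2:2 pp3:3 pp4:1 pp5:2 pp6:1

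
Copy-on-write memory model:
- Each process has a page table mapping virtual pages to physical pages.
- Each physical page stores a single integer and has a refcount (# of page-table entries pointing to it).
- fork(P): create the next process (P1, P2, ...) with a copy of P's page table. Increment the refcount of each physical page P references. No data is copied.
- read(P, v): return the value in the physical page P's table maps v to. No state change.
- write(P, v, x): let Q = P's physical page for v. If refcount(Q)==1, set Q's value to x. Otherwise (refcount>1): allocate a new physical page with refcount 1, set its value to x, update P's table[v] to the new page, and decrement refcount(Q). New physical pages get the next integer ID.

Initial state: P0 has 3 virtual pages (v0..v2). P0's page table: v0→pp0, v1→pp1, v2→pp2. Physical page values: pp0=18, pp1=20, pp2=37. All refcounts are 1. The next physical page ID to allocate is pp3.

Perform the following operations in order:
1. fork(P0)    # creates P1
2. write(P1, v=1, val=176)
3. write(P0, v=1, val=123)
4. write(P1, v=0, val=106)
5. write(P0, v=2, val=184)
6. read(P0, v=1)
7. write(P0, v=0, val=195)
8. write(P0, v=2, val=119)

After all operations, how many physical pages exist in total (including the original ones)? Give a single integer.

Answer: 6

Derivation:
Op 1: fork(P0) -> P1. 3 ppages; refcounts: pp0:2 pp1:2 pp2:2
Op 2: write(P1, v1, 176). refcount(pp1)=2>1 -> COPY to pp3. 4 ppages; refcounts: pp0:2 pp1:1 pp2:2 pp3:1
Op 3: write(P0, v1, 123). refcount(pp1)=1 -> write in place. 4 ppages; refcounts: pp0:2 pp1:1 pp2:2 pp3:1
Op 4: write(P1, v0, 106). refcount(pp0)=2>1 -> COPY to pp4. 5 ppages; refcounts: pp0:1 pp1:1 pp2:2 pp3:1 pp4:1
Op 5: write(P0, v2, 184). refcount(pp2)=2>1 -> COPY to pp5. 6 ppages; refcounts: pp0:1 pp1:1 pp2:1 pp3:1 pp4:1 pp5:1
Op 6: read(P0, v1) -> 123. No state change.
Op 7: write(P0, v0, 195). refcount(pp0)=1 -> write in place. 6 ppages; refcounts: pp0:1 pp1:1 pp2:1 pp3:1 pp4:1 pp5:1
Op 8: write(P0, v2, 119). refcount(pp5)=1 -> write in place. 6 ppages; refcounts: pp0:1 pp1:1 pp2:1 pp3:1 pp4:1 pp5:1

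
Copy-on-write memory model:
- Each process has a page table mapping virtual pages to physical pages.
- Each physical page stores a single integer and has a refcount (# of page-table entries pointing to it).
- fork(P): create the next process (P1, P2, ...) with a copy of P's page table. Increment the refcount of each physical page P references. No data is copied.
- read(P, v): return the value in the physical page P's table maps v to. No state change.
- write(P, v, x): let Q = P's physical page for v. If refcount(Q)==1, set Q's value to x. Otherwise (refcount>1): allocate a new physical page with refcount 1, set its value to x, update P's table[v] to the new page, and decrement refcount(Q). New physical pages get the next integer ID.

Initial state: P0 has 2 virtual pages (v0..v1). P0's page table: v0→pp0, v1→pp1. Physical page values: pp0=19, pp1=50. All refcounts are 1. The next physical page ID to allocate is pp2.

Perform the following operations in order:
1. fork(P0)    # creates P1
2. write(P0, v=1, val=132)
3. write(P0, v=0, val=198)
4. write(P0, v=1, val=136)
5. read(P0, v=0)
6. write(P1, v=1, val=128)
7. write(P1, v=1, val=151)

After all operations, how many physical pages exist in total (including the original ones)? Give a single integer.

Answer: 4

Derivation:
Op 1: fork(P0) -> P1. 2 ppages; refcounts: pp0:2 pp1:2
Op 2: write(P0, v1, 132). refcount(pp1)=2>1 -> COPY to pp2. 3 ppages; refcounts: pp0:2 pp1:1 pp2:1
Op 3: write(P0, v0, 198). refcount(pp0)=2>1 -> COPY to pp3. 4 ppages; refcounts: pp0:1 pp1:1 pp2:1 pp3:1
Op 4: write(P0, v1, 136). refcount(pp2)=1 -> write in place. 4 ppages; refcounts: pp0:1 pp1:1 pp2:1 pp3:1
Op 5: read(P0, v0) -> 198. No state change.
Op 6: write(P1, v1, 128). refcount(pp1)=1 -> write in place. 4 ppages; refcounts: pp0:1 pp1:1 pp2:1 pp3:1
Op 7: write(P1, v1, 151). refcount(pp1)=1 -> write in place. 4 ppages; refcounts: pp0:1 pp1:1 pp2:1 pp3:1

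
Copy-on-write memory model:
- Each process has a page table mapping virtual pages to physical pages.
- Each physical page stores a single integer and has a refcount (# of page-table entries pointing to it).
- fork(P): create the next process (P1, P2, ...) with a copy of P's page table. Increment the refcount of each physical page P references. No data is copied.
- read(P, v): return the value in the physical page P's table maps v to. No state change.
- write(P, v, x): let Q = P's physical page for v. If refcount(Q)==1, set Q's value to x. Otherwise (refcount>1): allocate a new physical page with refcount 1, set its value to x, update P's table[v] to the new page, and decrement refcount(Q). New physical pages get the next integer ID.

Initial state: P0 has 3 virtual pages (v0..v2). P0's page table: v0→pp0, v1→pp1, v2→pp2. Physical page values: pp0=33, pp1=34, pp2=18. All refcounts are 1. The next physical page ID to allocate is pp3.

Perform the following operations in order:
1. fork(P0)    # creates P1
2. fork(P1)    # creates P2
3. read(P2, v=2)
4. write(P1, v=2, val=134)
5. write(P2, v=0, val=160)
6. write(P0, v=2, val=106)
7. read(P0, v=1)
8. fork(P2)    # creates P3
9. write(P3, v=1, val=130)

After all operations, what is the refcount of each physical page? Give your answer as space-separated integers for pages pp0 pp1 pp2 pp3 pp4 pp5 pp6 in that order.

Op 1: fork(P0) -> P1. 3 ppages; refcounts: pp0:2 pp1:2 pp2:2
Op 2: fork(P1) -> P2. 3 ppages; refcounts: pp0:3 pp1:3 pp2:3
Op 3: read(P2, v2) -> 18. No state change.
Op 4: write(P1, v2, 134). refcount(pp2)=3>1 -> COPY to pp3. 4 ppages; refcounts: pp0:3 pp1:3 pp2:2 pp3:1
Op 5: write(P2, v0, 160). refcount(pp0)=3>1 -> COPY to pp4. 5 ppages; refcounts: pp0:2 pp1:3 pp2:2 pp3:1 pp4:1
Op 6: write(P0, v2, 106). refcount(pp2)=2>1 -> COPY to pp5. 6 ppages; refcounts: pp0:2 pp1:3 pp2:1 pp3:1 pp4:1 pp5:1
Op 7: read(P0, v1) -> 34. No state change.
Op 8: fork(P2) -> P3. 6 ppages; refcounts: pp0:2 pp1:4 pp2:2 pp3:1 pp4:2 pp5:1
Op 9: write(P3, v1, 130). refcount(pp1)=4>1 -> COPY to pp6. 7 ppages; refcounts: pp0:2 pp1:3 pp2:2 pp3:1 pp4:2 pp5:1 pp6:1

Answer: 2 3 2 1 2 1 1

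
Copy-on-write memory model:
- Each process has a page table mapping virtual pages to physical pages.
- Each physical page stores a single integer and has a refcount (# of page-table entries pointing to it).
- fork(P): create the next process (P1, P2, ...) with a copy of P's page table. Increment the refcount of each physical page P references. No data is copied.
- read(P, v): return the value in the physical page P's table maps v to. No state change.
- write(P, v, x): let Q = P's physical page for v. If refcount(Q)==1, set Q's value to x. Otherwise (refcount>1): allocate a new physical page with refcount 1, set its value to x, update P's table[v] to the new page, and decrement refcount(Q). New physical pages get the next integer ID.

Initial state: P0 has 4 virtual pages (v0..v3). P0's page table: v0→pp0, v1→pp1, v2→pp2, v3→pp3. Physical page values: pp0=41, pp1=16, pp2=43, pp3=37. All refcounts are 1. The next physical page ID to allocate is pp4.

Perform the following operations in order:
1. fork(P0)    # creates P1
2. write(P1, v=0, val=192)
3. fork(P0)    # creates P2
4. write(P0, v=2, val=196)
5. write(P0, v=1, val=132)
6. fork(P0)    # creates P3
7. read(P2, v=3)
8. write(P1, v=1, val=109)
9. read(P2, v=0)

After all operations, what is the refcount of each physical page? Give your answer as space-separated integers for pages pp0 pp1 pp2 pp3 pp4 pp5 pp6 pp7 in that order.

Answer: 3 1 2 4 1 2 2 1

Derivation:
Op 1: fork(P0) -> P1. 4 ppages; refcounts: pp0:2 pp1:2 pp2:2 pp3:2
Op 2: write(P1, v0, 192). refcount(pp0)=2>1 -> COPY to pp4. 5 ppages; refcounts: pp0:1 pp1:2 pp2:2 pp3:2 pp4:1
Op 3: fork(P0) -> P2. 5 ppages; refcounts: pp0:2 pp1:3 pp2:3 pp3:3 pp4:1
Op 4: write(P0, v2, 196). refcount(pp2)=3>1 -> COPY to pp5. 6 ppages; refcounts: pp0:2 pp1:3 pp2:2 pp3:3 pp4:1 pp5:1
Op 5: write(P0, v1, 132). refcount(pp1)=3>1 -> COPY to pp6. 7 ppages; refcounts: pp0:2 pp1:2 pp2:2 pp3:3 pp4:1 pp5:1 pp6:1
Op 6: fork(P0) -> P3. 7 ppages; refcounts: pp0:3 pp1:2 pp2:2 pp3:4 pp4:1 pp5:2 pp6:2
Op 7: read(P2, v3) -> 37. No state change.
Op 8: write(P1, v1, 109). refcount(pp1)=2>1 -> COPY to pp7. 8 ppages; refcounts: pp0:3 pp1:1 pp2:2 pp3:4 pp4:1 pp5:2 pp6:2 pp7:1
Op 9: read(P2, v0) -> 41. No state change.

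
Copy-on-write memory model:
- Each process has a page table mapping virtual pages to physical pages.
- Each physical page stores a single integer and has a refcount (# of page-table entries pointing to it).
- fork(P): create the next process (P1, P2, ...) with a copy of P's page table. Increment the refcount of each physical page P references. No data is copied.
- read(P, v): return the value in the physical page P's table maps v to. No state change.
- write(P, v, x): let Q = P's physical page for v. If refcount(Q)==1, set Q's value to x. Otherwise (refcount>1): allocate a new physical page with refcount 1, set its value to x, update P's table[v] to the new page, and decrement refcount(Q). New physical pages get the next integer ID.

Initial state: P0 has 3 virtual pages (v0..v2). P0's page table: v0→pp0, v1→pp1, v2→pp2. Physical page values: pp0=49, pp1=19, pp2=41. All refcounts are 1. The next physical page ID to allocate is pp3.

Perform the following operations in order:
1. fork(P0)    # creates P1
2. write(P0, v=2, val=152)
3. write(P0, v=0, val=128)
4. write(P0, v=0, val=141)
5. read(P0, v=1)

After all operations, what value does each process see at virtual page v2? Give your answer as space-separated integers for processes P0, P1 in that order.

Op 1: fork(P0) -> P1. 3 ppages; refcounts: pp0:2 pp1:2 pp2:2
Op 2: write(P0, v2, 152). refcount(pp2)=2>1 -> COPY to pp3. 4 ppages; refcounts: pp0:2 pp1:2 pp2:1 pp3:1
Op 3: write(P0, v0, 128). refcount(pp0)=2>1 -> COPY to pp4. 5 ppages; refcounts: pp0:1 pp1:2 pp2:1 pp3:1 pp4:1
Op 4: write(P0, v0, 141). refcount(pp4)=1 -> write in place. 5 ppages; refcounts: pp0:1 pp1:2 pp2:1 pp3:1 pp4:1
Op 5: read(P0, v1) -> 19. No state change.
P0: v2 -> pp3 = 152
P1: v2 -> pp2 = 41

Answer: 152 41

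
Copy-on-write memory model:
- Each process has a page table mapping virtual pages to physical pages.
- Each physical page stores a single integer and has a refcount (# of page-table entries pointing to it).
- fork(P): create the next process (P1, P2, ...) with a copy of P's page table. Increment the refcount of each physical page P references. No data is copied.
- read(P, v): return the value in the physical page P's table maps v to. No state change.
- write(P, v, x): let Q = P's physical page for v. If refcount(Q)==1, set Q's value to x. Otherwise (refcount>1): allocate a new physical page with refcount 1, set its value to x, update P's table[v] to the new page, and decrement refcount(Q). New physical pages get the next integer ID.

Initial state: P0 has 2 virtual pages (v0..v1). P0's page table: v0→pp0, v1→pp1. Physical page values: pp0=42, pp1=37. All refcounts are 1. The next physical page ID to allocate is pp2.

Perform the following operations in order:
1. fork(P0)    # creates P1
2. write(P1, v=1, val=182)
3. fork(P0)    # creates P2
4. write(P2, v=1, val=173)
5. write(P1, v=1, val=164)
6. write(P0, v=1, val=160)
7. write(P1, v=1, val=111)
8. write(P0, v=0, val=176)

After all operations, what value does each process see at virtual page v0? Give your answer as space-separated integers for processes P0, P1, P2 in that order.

Answer: 176 42 42

Derivation:
Op 1: fork(P0) -> P1. 2 ppages; refcounts: pp0:2 pp1:2
Op 2: write(P1, v1, 182). refcount(pp1)=2>1 -> COPY to pp2. 3 ppages; refcounts: pp0:2 pp1:1 pp2:1
Op 3: fork(P0) -> P2. 3 ppages; refcounts: pp0:3 pp1:2 pp2:1
Op 4: write(P2, v1, 173). refcount(pp1)=2>1 -> COPY to pp3. 4 ppages; refcounts: pp0:3 pp1:1 pp2:1 pp3:1
Op 5: write(P1, v1, 164). refcount(pp2)=1 -> write in place. 4 ppages; refcounts: pp0:3 pp1:1 pp2:1 pp3:1
Op 6: write(P0, v1, 160). refcount(pp1)=1 -> write in place. 4 ppages; refcounts: pp0:3 pp1:1 pp2:1 pp3:1
Op 7: write(P1, v1, 111). refcount(pp2)=1 -> write in place. 4 ppages; refcounts: pp0:3 pp1:1 pp2:1 pp3:1
Op 8: write(P0, v0, 176). refcount(pp0)=3>1 -> COPY to pp4. 5 ppages; refcounts: pp0:2 pp1:1 pp2:1 pp3:1 pp4:1
P0: v0 -> pp4 = 176
P1: v0 -> pp0 = 42
P2: v0 -> pp0 = 42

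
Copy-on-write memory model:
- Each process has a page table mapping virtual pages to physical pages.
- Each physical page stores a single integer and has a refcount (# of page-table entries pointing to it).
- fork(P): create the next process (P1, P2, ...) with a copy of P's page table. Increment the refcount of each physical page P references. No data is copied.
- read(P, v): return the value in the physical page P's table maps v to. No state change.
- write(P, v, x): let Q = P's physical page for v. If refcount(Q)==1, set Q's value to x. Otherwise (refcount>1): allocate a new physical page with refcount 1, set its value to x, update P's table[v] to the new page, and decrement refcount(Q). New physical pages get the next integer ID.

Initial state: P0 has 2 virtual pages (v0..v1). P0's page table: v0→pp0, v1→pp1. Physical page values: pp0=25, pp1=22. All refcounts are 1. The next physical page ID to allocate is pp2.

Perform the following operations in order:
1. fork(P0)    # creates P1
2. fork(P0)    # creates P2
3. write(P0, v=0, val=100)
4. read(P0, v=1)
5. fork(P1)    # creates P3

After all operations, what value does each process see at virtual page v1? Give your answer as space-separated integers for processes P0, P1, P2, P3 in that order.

Answer: 22 22 22 22

Derivation:
Op 1: fork(P0) -> P1. 2 ppages; refcounts: pp0:2 pp1:2
Op 2: fork(P0) -> P2. 2 ppages; refcounts: pp0:3 pp1:3
Op 3: write(P0, v0, 100). refcount(pp0)=3>1 -> COPY to pp2. 3 ppages; refcounts: pp0:2 pp1:3 pp2:1
Op 4: read(P0, v1) -> 22. No state change.
Op 5: fork(P1) -> P3. 3 ppages; refcounts: pp0:3 pp1:4 pp2:1
P0: v1 -> pp1 = 22
P1: v1 -> pp1 = 22
P2: v1 -> pp1 = 22
P3: v1 -> pp1 = 22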